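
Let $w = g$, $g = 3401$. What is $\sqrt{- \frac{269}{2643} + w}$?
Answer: $\frac{\sqrt{23756801082}}{2643} \approx 58.317$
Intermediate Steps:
$w = 3401$
$\sqrt{- \frac{269}{2643} + w} = \sqrt{- \frac{269}{2643} + 3401} = \sqrt{\frac{8988574}{2643}} = \frac{\sqrt{23756801082}}{2643}$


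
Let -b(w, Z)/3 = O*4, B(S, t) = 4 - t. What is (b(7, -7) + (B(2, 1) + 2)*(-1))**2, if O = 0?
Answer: 25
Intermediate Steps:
b(w, Z) = 0 (b(w, Z) = -0*4 = -3*0 = 0)
(b(7, -7) + (B(2, 1) + 2)*(-1))**2 = (0 + ((4 - 1*1) + 2)*(-1))**2 = (0 + ((4 - 1) + 2)*(-1))**2 = (0 + (3 + 2)*(-1))**2 = (0 + 5*(-1))**2 = (0 - 5)**2 = (-5)**2 = 25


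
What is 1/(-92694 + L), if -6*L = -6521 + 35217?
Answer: -3/292430 ≈ -1.0259e-5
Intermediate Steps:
L = -14348/3 (L = -(-6521 + 35217)/6 = -1/6*28696 = -14348/3 ≈ -4782.7)
1/(-92694 + L) = 1/(-92694 - 14348/3) = 1/(-292430/3) = -3/292430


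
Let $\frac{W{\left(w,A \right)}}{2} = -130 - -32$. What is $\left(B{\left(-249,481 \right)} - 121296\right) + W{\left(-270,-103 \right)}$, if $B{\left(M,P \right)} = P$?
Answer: $-121011$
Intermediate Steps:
$W{\left(w,A \right)} = -196$ ($W{\left(w,A \right)} = 2 \left(-130 - -32\right) = 2 \left(-130 + 32\right) = 2 \left(-98\right) = -196$)
$\left(B{\left(-249,481 \right)} - 121296\right) + W{\left(-270,-103 \right)} = \left(481 - 121296\right) - 196 = -120815 - 196 = -121011$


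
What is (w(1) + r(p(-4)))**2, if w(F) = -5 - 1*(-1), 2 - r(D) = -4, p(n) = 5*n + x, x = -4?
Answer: 4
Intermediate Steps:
p(n) = -4 + 5*n (p(n) = 5*n - 4 = -4 + 5*n)
r(D) = 6 (r(D) = 2 - 1*(-4) = 2 + 4 = 6)
w(F) = -4 (w(F) = -5 + 1 = -4)
(w(1) + r(p(-4)))**2 = (-4 + 6)**2 = 2**2 = 4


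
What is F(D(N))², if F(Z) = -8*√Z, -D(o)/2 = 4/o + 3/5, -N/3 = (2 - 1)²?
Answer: 1408/15 ≈ 93.867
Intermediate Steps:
N = -3 (N = -3*(2 - 1)² = -3*1² = -3*1 = -3)
D(o) = -6/5 - 8/o (D(o) = -2*(4/o + 3/5) = -2*(4/o + 3*(⅕)) = -2*(4/o + ⅗) = -2*(⅗ + 4/o) = -6/5 - 8/o)
F(D(N))² = (-8*√(-6/5 - 8/(-3)))² = (-8*√(-6/5 - 8*(-⅓)))² = (-8*√(-6/5 + 8/3))² = (-8*√330/15)² = 1408/15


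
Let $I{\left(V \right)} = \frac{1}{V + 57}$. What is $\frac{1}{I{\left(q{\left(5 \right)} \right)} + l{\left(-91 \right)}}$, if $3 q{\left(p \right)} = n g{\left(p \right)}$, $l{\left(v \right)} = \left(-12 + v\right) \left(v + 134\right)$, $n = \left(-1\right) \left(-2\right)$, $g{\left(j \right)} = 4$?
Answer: $- \frac{179}{792788} \approx -0.00022579$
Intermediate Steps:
$n = 2$
$l{\left(v \right)} = \left(-12 + v\right) \left(134 + v\right)$
$q{\left(p \right)} = \frac{8}{3}$ ($q{\left(p \right)} = \frac{2 \cdot 4}{3} = \frac{1}{3} \cdot 8 = \frac{8}{3}$)
$I{\left(V \right)} = \frac{1}{57 + V}$
$\frac{1}{I{\left(q{\left(5 \right)} \right)} + l{\left(-91 \right)}} = \frac{1}{\frac{1}{57 + \frac{8}{3}} + \left(-1608 + \left(-91\right)^{2} + 122 \left(-91\right)\right)} = \frac{1}{\frac{1}{\frac{179}{3}} - 4429} = \frac{1}{\frac{3}{179} - 4429} = \frac{1}{- \frac{792788}{179}} = - \frac{179}{792788}$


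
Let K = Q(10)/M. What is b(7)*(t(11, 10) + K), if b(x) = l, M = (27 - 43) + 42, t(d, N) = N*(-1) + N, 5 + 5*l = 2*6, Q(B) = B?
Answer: 7/13 ≈ 0.53846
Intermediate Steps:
l = 7/5 (l = -1 + (2*6)/5 = -1 + (⅕)*12 = -1 + 12/5 = 7/5 ≈ 1.4000)
t(d, N) = 0 (t(d, N) = -N + N = 0)
M = 26 (M = -16 + 42 = 26)
b(x) = 7/5
K = 5/13 (K = 10/26 = 10*(1/26) = 5/13 ≈ 0.38462)
b(7)*(t(11, 10) + K) = 7*(0 + 5/13)/5 = (7/5)*(5/13) = 7/13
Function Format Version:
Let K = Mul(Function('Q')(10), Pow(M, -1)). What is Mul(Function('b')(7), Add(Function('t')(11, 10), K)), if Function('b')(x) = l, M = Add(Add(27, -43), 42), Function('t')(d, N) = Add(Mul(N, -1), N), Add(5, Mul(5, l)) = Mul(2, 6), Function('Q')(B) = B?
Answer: Rational(7, 13) ≈ 0.53846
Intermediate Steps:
l = Rational(7, 5) (l = Add(-1, Mul(Rational(1, 5), Mul(2, 6))) = Add(-1, Mul(Rational(1, 5), 12)) = Add(-1, Rational(12, 5)) = Rational(7, 5) ≈ 1.4000)
Function('t')(d, N) = 0 (Function('t')(d, N) = Add(Mul(-1, N), N) = 0)
M = 26 (M = Add(-16, 42) = 26)
Function('b')(x) = Rational(7, 5)
K = Rational(5, 13) (K = Mul(10, Pow(26, -1)) = Mul(10, Rational(1, 26)) = Rational(5, 13) ≈ 0.38462)
Mul(Function('b')(7), Add(Function('t')(11, 10), K)) = Mul(Rational(7, 5), Add(0, Rational(5, 13))) = Mul(Rational(7, 5), Rational(5, 13)) = Rational(7, 13)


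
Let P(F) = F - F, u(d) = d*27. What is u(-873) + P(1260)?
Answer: -23571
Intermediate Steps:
u(d) = 27*d
P(F) = 0
u(-873) + P(1260) = 27*(-873) + 0 = -23571 + 0 = -23571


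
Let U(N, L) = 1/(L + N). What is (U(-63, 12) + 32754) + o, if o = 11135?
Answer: 2238338/51 ≈ 43889.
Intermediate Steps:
(U(-63, 12) + 32754) + o = (1/(12 - 63) + 32754) + 11135 = (1/(-51) + 32754) + 11135 = (-1/51 + 32754) + 11135 = 1670453/51 + 11135 = 2238338/51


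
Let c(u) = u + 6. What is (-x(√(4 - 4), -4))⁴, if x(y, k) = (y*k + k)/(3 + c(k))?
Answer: 256/625 ≈ 0.40960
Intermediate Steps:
c(u) = 6 + u
x(y, k) = (k + k*y)/(9 + k) (x(y, k) = (y*k + k)/(3 + (6 + k)) = (k*y + k)/(9 + k) = (k + k*y)/(9 + k))
(-x(√(4 - 4), -4))⁴ = (-(-4)*(1 + √(4 - 4))/(9 - 4))⁴ = (-(-4)*(1 + √0)/5)⁴ = (-(-4)*(1 + 0)/5)⁴ = (-(-4)/5)⁴ = (-1*(-⅘))⁴ = (⅘)⁴ = 256/625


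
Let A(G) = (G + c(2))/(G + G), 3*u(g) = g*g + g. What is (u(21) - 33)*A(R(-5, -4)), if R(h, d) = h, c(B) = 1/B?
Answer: 1089/20 ≈ 54.450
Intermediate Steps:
u(g) = g/3 + g**2/3 (u(g) = (g*g + g)/3 = (g**2 + g)/3 = (g + g**2)/3 = g/3 + g**2/3)
A(G) = (1/2 + G)/(2*G) (A(G) = (G + 1/2)/(G + G) = (G + 1/2)/((2*G)) = (1/2 + G)*(1/(2*G)) = (1/2 + G)/(2*G))
(u(21) - 33)*A(R(-5, -4)) = ((1/3)*21*(1 + 21) - 33)*((1/4)*(1 + 2*(-5))/(-5)) = ((1/3)*21*22 - 33)*((1/4)*(-1/5)*(1 - 10)) = (154 - 33)*((1/4)*(-1/5)*(-9)) = 121*(9/20) = 1089/20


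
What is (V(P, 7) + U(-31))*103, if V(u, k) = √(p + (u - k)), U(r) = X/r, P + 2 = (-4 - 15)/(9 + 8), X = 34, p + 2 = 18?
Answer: -3502/31 + 1030*√17/17 ≈ 136.84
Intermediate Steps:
p = 16 (p = -2 + 18 = 16)
P = -53/17 (P = -2 + (-4 - 15)/(9 + 8) = -2 - 19/17 = -53/17 ≈ -3.1176)
U(r) = 34/r
V(u, k) = √(16 + u - k) (V(u, k) = √(16 + (u - k)) = √(16 + u - k))
(V(P, 7) + U(-31))*103 = (√(16 - 53/17 - 1*7) + 34/(-31))*103 = (√(16 - 53/17 - 7) + 34*(-1/31))*103 = (√(100/17) - 34/31)*103 = (10*√17/17 - 34/31)*103 = (-34/31 + 10*√17/17)*103 = -3502/31 + 1030*√17/17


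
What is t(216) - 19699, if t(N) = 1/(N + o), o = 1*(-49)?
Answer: -3289732/167 ≈ -19699.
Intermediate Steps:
o = -49
t(N) = 1/(-49 + N) (t(N) = 1/(N - 49) = 1/(-49 + N))
t(216) - 19699 = 1/(-49 + 216) - 19699 = 1/167 - 19699 = -3289732/167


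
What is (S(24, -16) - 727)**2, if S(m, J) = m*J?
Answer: 1234321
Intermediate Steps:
S(m, J) = J*m
(S(24, -16) - 727)**2 = (-16*24 - 727)**2 = (-384 - 727)**2 = (-1111)**2 = 1234321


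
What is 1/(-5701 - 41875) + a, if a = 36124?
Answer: 1718635423/47576 ≈ 36124.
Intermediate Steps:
1/(-5701 - 41875) + a = 1/(-5701 - 41875) + 36124 = 1/(-47576) + 36124 = -1/47576 + 36124 = 1718635423/47576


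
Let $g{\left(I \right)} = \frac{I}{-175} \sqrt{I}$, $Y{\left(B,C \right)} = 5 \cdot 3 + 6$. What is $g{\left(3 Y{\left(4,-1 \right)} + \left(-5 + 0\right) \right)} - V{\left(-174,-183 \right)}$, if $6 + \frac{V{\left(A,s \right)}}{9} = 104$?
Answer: $-882 - \frac{58 \sqrt{58}}{175} \approx -884.52$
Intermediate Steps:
$Y{\left(B,C \right)} = 21$ ($Y{\left(B,C \right)} = 15 + 6 = 21$)
$V{\left(A,s \right)} = 882$ ($V{\left(A,s \right)} = -54 + 9 \cdot 104 = -54 + 936 = 882$)
$g{\left(I \right)} = - \frac{I^{\frac{3}{2}}}{175}$ ($g{\left(I \right)} = I \left(- \frac{1}{175}\right) \sqrt{I} = - \frac{I}{175} \sqrt{I} = - \frac{I^{\frac{3}{2}}}{175}$)
$g{\left(3 Y{\left(4,-1 \right)} + \left(-5 + 0\right) \right)} - V{\left(-174,-183 \right)} = - \frac{\left(3 \cdot 21 + \left(-5 + 0\right)\right)^{\frac{3}{2}}}{175} - 882 = - \frac{\left(63 - 5\right)^{\frac{3}{2}}}{175} - 882 = - \frac{58^{\frac{3}{2}}}{175} - 882 = - \frac{58 \sqrt{58}}{175} - 882 = -882 - \frac{58 \sqrt{58}}{175}$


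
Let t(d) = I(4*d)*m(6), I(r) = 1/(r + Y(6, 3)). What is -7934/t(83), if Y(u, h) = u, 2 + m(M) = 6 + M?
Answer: -1340846/5 ≈ -2.6817e+5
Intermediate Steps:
m(M) = 4 + M (m(M) = -2 + (6 + M) = 4 + M)
I(r) = 1/(6 + r) (I(r) = 1/(r + 6) = 1/(6 + r))
t(d) = 10/(6 + 4*d) (t(d) = (4 + 6)/(6 + 4*d) = 10/(6 + 4*d))
-7934/t(83) = -7934/(5/(3 + 2*83)) = -7934/(5/(3 + 166)) = -7934/(5/169) = -7934/(5*(1/169)) = -7934/5/169 = -7934*169/5 = -1340846/5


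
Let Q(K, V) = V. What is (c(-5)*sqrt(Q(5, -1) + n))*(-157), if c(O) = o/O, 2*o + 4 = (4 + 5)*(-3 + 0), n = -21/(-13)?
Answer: -4867*sqrt(26)/65 ≈ -381.80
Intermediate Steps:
n = 21/13 (n = -21*(-1/13) = 21/13 ≈ 1.6154)
o = -31/2 (o = -2 + ((4 + 5)*(-3 + 0))/2 = -2 + (9*(-3))/2 = -2 + (1/2)*(-27) = -2 - 27/2 = -31/2 ≈ -15.500)
c(O) = -31/(2*O)
(c(-5)*sqrt(Q(5, -1) + n))*(-157) = ((-31/2/(-5))*sqrt(-1 + 21/13))*(-157) = ((-31/2*(-1/5))*sqrt(8/13))*(-157) = (31*(2*sqrt(26)/13)/10)*(-157) = (31*sqrt(26)/65)*(-157) = -4867*sqrt(26)/65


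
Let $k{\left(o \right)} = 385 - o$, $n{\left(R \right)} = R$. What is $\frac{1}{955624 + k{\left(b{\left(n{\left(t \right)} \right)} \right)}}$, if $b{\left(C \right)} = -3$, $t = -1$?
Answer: $\frac{1}{956012} \approx 1.046 \cdot 10^{-6}$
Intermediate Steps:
$\frac{1}{955624 + k{\left(b{\left(n{\left(t \right)} \right)} \right)}} = \frac{1}{955624 + \left(385 - -3\right)} = \frac{1}{955624 + \left(385 + 3\right)} = \frac{1}{955624 + 388} = \frac{1}{956012}$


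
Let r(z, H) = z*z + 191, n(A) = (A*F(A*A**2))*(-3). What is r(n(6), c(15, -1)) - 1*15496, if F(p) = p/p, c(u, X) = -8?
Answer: -14981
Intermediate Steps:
F(p) = 1
n(A) = -3*A (n(A) = (A*1)*(-3) = A*(-3) = -3*A)
r(z, H) = 191 + z**2 (r(z, H) = z**2 + 191 = 191 + z**2)
r(n(6), c(15, -1)) - 1*15496 = (191 + (-3*6)**2) - 1*15496 = (191 + (-18)**2) - 15496 = (191 + 324) - 15496 = 515 - 15496 = -14981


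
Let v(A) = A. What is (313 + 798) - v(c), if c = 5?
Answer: 1106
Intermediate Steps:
(313 + 798) - v(c) = (313 + 798) - 1*5 = 1111 - 5 = 1106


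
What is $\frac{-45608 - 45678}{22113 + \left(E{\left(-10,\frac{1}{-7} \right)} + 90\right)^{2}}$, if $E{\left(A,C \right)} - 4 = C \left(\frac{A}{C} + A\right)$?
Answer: $- \frac{344078}{110857} \approx -3.1038$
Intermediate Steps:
$E{\left(A,C \right)} = 4 + C \left(A + \frac{A}{C}\right)$ ($E{\left(A,C \right)} = 4 + C \left(\frac{A}{C} + A\right) = 4 + C \left(A + \frac{A}{C}\right)$)
$\frac{-45608 - 45678}{22113 + \left(E{\left(-10,\frac{1}{-7} \right)} + 90\right)^{2}} = \frac{-45608 - 45678}{22113 + \left(\left(4 - 10 - \frac{10}{-7}\right) + 90\right)^{2}} = - \frac{91286}{22113 + \left(\left(4 - 10 - - \frac{10}{7}\right) + 90\right)^{2}} = - \frac{91286}{22113 + \left(\left(4 - 10 + \frac{10}{7}\right) + 90\right)^{2}} = - \frac{91286}{22113 + \left(- \frac{32}{7} + 90\right)^{2}} = - \frac{91286}{22113 + \left(\frac{598}{7}\right)^{2}} = - \frac{91286}{22113 + \frac{357604}{49}} = - \frac{91286}{\frac{1441141}{49}} = \left(-91286\right) \frac{49}{1441141} = - \frac{344078}{110857}$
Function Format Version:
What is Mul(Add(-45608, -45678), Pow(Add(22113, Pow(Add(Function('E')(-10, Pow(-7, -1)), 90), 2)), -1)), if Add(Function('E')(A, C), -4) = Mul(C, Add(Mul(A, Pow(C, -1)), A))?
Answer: Rational(-344078, 110857) ≈ -3.1038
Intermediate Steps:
Function('E')(A, C) = Add(4, Mul(C, Add(A, Mul(A, Pow(C, -1))))) (Function('E')(A, C) = Add(4, Mul(C, Add(Mul(A, Pow(C, -1)), A))) = Add(4, Mul(C, Add(A, Mul(A, Pow(C, -1))))))
Mul(Add(-45608, -45678), Pow(Add(22113, Pow(Add(Function('E')(-10, Pow(-7, -1)), 90), 2)), -1)) = Mul(Add(-45608, -45678), Pow(Add(22113, Pow(Add(Add(4, -10, Mul(-10, Pow(-7, -1))), 90), 2)), -1)) = Mul(-91286, Pow(Add(22113, Pow(Add(Add(4, -10, Mul(-10, Rational(-1, 7))), 90), 2)), -1)) = Mul(-91286, Pow(Add(22113, Pow(Add(Add(4, -10, Rational(10, 7)), 90), 2)), -1)) = Mul(-91286, Pow(Add(22113, Pow(Add(Rational(-32, 7), 90), 2)), -1)) = Mul(-91286, Pow(Add(22113, Pow(Rational(598, 7), 2)), -1)) = Mul(-91286, Pow(Add(22113, Rational(357604, 49)), -1)) = Mul(-91286, Pow(Rational(1441141, 49), -1)) = Mul(-91286, Rational(49, 1441141)) = Rational(-344078, 110857)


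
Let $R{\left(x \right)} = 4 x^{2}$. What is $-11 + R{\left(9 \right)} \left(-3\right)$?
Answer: $-983$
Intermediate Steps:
$-11 + R{\left(9 \right)} \left(-3\right) = -11 + 4 \cdot 9^{2} \left(-3\right) = -11 + 4 \cdot 81 \left(-3\right) = -11 + 324 \left(-3\right) = -11 - 972 = -983$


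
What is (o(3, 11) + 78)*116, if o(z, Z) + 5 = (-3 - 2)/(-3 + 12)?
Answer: 75632/9 ≈ 8403.6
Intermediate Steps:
o(z, Z) = -50/9 (o(z, Z) = -5 + (-3 - 2)/(-3 + 12) = -5 - 5/9 = -50/9)
(o(3, 11) + 78)*116 = (-50/9 + 78)*116 = (652/9)*116 = 75632/9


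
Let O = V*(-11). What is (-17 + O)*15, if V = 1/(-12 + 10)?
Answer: -345/2 ≈ -172.50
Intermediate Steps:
V = -½ (V = 1/(-2) = -½ ≈ -0.50000)
O = 11/2 (O = -½*(-11) = 11/2 ≈ 5.5000)
(-17 + O)*15 = (-17 + 11/2)*15 = -23/2*15 = -345/2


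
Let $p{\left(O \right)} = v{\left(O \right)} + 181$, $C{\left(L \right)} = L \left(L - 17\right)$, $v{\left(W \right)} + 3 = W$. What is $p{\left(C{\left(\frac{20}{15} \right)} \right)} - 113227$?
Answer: $- \frac{1017629}{9} \approx -1.1307 \cdot 10^{5}$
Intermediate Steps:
$v{\left(W \right)} = -3 + W$
$C{\left(L \right)} = L \left(-17 + L\right)$
$p{\left(O \right)} = 178 + O$ ($p{\left(O \right)} = \left(-3 + O\right) + 181 = 178 + O$)
$p{\left(C{\left(\frac{20}{15} \right)} \right)} - 113227 = \left(178 + \frac{20}{15} \left(-17 + \frac{20}{15}\right)\right) - 113227 = \left(178 + 20 \cdot \frac{1}{15} \left(-17 + 20 \cdot \frac{1}{15}\right)\right) - 113227 = \left(178 + \frac{4 \left(-17 + \frac{4}{3}\right)}{3}\right) - 113227 = \left(178 + \frac{4}{3} \left(- \frac{47}{3}\right)\right) - 113227 = \left(178 - \frac{188}{9}\right) - 113227 = \frac{1414}{9} - 113227 = - \frac{1017629}{9}$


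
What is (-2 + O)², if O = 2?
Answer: 0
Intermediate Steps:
(-2 + O)² = (-2 + 2)² = 0² = 0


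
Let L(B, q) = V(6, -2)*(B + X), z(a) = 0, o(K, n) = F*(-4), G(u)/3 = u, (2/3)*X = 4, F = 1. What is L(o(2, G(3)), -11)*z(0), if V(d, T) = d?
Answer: 0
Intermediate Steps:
X = 6 (X = (3/2)*4 = 6)
G(u) = 3*u
o(K, n) = -4 (o(K, n) = 1*(-4) = -4)
L(B, q) = 36 + 6*B (L(B, q) = 6*(B + 6) = 6*(6 + B) = 36 + 6*B)
L(o(2, G(3)), -11)*z(0) = (36 + 6*(-4))*0 = (36 - 24)*0 = 12*0 = 0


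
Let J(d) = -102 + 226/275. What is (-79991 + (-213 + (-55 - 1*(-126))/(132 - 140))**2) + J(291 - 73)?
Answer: -543200461/17600 ≈ -30864.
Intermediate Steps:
J(d) = -27824/275 (J(d) = -102 + 226*(1/275) = -102 + 226/275 = -27824/275)
(-79991 + (-213 + (-55 - 1*(-126))/(132 - 140))**2) + J(291 - 73) = (-79991 + (-213 + (-55 - 1*(-126))/(132 - 140))**2) - 27824/275 = (-79991 + (-213 + (-55 + 126)/(-8))**2) - 27824/275 = (-79991 + (-213 + 71*(-1/8))**2) - 27824/275 = (-79991 + (-213 - 71/8)**2) - 27824/275 = (-79991 + (-1775/8)**2) - 27824/275 = (-79991 + 3150625/64) - 27824/275 = -1968799/64 - 27824/275 = -543200461/17600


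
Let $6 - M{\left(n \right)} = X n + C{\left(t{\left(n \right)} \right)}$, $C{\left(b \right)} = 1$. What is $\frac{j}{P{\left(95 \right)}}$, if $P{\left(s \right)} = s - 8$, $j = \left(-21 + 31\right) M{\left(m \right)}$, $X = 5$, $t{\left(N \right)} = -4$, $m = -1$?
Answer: $\frac{100}{87} \approx 1.1494$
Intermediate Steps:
$M{\left(n \right)} = 5 - 5 n$ ($M{\left(n \right)} = 6 - \left(5 n + 1\right) = 6 - \left(1 + 5 n\right) = 5 - 5 n$)
$j = 100$ ($j = \left(-21 + 31\right) \left(5 - -5\right) = 10 \left(5 + 5\right) = 10 \cdot 10 = 100$)
$P{\left(s \right)} = -8 + s$ ($P{\left(s \right)} = s - 8 = -8 + s$)
$\frac{j}{P{\left(95 \right)}} = \frac{100}{-8 + 95} = \frac{100}{87}$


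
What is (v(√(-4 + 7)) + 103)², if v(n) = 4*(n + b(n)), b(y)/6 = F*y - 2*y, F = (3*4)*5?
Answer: 5857057 + 287576*√3 ≈ 6.3552e+6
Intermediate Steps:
F = 60 (F = 12*5 = 60)
b(y) = 348*y (b(y) = 6*(60*y - 2*y) = 6*(58*y) = 348*y)
v(n) = 1396*n (v(n) = 4*(n + 348*n) = 4*(349*n) = 1396*n)
(v(√(-4 + 7)) + 103)² = (1396*√(-4 + 7) + 103)² = (1396*√3 + 103)² = (103 + 1396*√3)²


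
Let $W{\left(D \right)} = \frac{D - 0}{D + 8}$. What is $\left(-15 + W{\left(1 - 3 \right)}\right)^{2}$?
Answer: $\frac{2116}{9} \approx 235.11$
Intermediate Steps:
$W{\left(D \right)} = \frac{D}{8 + D}$ ($W{\left(D \right)} = \frac{D + 0}{8 + D} = \frac{D}{8 + D}$)
$\left(-15 + W{\left(1 - 3 \right)}\right)^{2} = \left(-15 + \frac{1 - 3}{8 + \left(1 - 3\right)}\right)^{2} = \left(-15 - \frac{2}{8 - 2}\right)^{2} = \left(-15 - \frac{2}{6}\right)^{2} = \left(-15 - \frac{1}{3}\right)^{2} = \left(- \frac{46}{3}\right)^{2} = \frac{2116}{9}$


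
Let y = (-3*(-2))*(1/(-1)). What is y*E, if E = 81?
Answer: -486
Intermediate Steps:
y = -6 (y = 6*(1*(-1)) = 6*(-1) = -6)
y*E = -6*81 = -486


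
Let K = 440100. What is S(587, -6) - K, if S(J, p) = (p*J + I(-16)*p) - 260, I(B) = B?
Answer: -443786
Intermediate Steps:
S(J, p) = -260 - 16*p + J*p (S(J, p) = (p*J - 16*p) - 260 = (J*p - 16*p) - 260 = (-16*p + J*p) - 260 = -260 - 16*p + J*p)
S(587, -6) - K = (-260 - 16*(-6) + 587*(-6)) - 1*440100 = (-260 + 96 - 3522) - 440100 = -3686 - 440100 = -443786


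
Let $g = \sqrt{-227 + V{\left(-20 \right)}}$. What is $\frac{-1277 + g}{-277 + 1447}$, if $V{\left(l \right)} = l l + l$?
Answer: $- \frac{1277}{1170} + \frac{\sqrt{17}}{390} \approx -1.0809$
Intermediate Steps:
$V{\left(l \right)} = l + l^{2}$ ($V{\left(l \right)} = l^{2} + l = l + l^{2}$)
$g = 3 \sqrt{17}$ ($g = \sqrt{-227 - 20 \left(1 - 20\right)} = \sqrt{-227 - -380} = \sqrt{-227 + 380} = \sqrt{153} = 3 \sqrt{17} \approx 12.369$)
$\frac{-1277 + g}{-277 + 1447} = \frac{-1277 + 3 \sqrt{17}}{-277 + 1447} = \frac{-1277 + 3 \sqrt{17}}{1170} = \left(-1277 + 3 \sqrt{17}\right) \frac{1}{1170} = - \frac{1277}{1170} + \frac{\sqrt{17}}{390}$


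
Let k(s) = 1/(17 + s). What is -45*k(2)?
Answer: -45/19 ≈ -2.3684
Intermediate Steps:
-45*k(2) = -45/(17 + 2) = -45/19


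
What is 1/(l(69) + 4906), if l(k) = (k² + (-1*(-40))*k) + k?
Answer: 1/12496 ≈ 8.0026e-5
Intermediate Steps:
l(k) = k² + 41*k (l(k) = (k² + 40*k) + k = k² + 41*k)
1/(l(69) + 4906) = 1/(69*(41 + 69) + 4906) = 1/(69*110 + 4906) = 1/(7590 + 4906) = 1/12496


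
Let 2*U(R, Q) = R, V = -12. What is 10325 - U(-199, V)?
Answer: 20849/2 ≈ 10425.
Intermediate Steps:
U(R, Q) = R/2
10325 - U(-199, V) = 10325 - (-199)/2 = 10325 - 1*(-199/2) = 10325 + 199/2 = 20849/2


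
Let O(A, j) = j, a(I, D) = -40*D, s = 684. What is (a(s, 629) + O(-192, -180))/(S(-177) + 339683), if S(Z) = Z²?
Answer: -6335/92753 ≈ -0.068300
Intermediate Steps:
(a(s, 629) + O(-192, -180))/(S(-177) + 339683) = (-40*629 - 180)/((-177)² + 339683) = (-25160 - 180)/(31329 + 339683) = -25340/371012 = -25340*1/371012 = -6335/92753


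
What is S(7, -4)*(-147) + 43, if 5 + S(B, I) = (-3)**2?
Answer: -545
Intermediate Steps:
S(B, I) = 4 (S(B, I) = -5 + (-3)**2 = -5 + 9 = 4)
S(7, -4)*(-147) + 43 = 4*(-147) + 43 = -588 + 43 = -545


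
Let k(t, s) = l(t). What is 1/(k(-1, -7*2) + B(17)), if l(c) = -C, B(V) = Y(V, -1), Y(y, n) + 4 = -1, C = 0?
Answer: -⅕ ≈ -0.20000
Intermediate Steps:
Y(y, n) = -5 (Y(y, n) = -4 - 1 = -5)
B(V) = -5
l(c) = 0 (l(c) = -1*0 = 0)
k(t, s) = 0
1/(k(-1, -7*2) + B(17)) = 1/(0 - 5) = 1/(-5) = -⅕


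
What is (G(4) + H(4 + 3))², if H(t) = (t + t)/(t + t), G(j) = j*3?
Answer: 169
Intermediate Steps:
G(j) = 3*j
H(t) = 1 (H(t) = (2*t)/((2*t)) = (2*t)*(1/(2*t)) = 1)
(G(4) + H(4 + 3))² = (3*4 + 1)² = (12 + 1)² = 13² = 169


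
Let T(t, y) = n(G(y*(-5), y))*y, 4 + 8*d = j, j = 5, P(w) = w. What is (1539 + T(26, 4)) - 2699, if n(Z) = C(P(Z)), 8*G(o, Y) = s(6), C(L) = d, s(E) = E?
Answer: -2319/2 ≈ -1159.5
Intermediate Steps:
d = ⅛ (d = -½ + (⅛)*5 = -½ + 5/8 = ⅛ ≈ 0.12500)
C(L) = ⅛
G(o, Y) = ¾ (G(o, Y) = (⅛)*6 = ¾)
n(Z) = ⅛
T(t, y) = y/8
(1539 + T(26, 4)) - 2699 = (1539 + (⅛)*4) - 2699 = (1539 + ½) - 2699 = 3079/2 - 2699 = -2319/2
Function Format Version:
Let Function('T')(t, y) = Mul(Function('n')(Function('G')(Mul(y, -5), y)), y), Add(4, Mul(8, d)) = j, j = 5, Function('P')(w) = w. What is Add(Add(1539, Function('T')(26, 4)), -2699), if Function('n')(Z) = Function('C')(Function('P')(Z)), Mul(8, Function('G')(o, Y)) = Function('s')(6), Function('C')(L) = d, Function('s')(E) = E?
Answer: Rational(-2319, 2) ≈ -1159.5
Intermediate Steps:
d = Rational(1, 8) (d = Add(Rational(-1, 2), Mul(Rational(1, 8), 5)) = Add(Rational(-1, 2), Rational(5, 8)) = Rational(1, 8) ≈ 0.12500)
Function('C')(L) = Rational(1, 8)
Function('G')(o, Y) = Rational(3, 4) (Function('G')(o, Y) = Mul(Rational(1, 8), 6) = Rational(3, 4))
Function('n')(Z) = Rational(1, 8)
Function('T')(t, y) = Mul(Rational(1, 8), y)
Add(Add(1539, Function('T')(26, 4)), -2699) = Add(Add(1539, Mul(Rational(1, 8), 4)), -2699) = Add(Add(1539, Rational(1, 2)), -2699) = Add(Rational(3079, 2), -2699) = Rational(-2319, 2)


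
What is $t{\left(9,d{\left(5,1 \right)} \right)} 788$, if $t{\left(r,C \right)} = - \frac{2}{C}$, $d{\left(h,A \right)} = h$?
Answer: $- \frac{1576}{5} \approx -315.2$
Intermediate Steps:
$t{\left(9,d{\left(5,1 \right)} \right)} 788 = - \frac{2}{5} \cdot 788 = \left(-2\right) \frac{1}{5} \cdot 788 = \left(- \frac{2}{5}\right) 788 = - \frac{1576}{5}$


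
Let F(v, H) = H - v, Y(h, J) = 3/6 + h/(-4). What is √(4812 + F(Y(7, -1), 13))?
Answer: 3*√2145/2 ≈ 69.471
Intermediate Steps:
Y(h, J) = ½ - h/4 (Y(h, J) = 3*(⅙) + h*(-¼) = ½ - h/4)
√(4812 + F(Y(7, -1), 13)) = √(4812 + (13 - (½ - ¼*7))) = √(4812 + (13 - (½ - 7/4))) = √(4812 + (13 - 1*(-5/4))) = √(4812 + (13 + 5/4)) = √(4812 + 57/4) = √(19305/4) = 3*√2145/2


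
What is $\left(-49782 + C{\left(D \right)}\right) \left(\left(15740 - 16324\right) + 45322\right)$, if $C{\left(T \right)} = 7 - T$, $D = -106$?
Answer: $-2222091722$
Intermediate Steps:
$\left(-49782 + C{\left(D \right)}\right) \left(\left(15740 - 16324\right) + 45322\right) = \left(-49782 + \left(7 - -106\right)\right) \left(\left(15740 - 16324\right) + 45322\right) = \left(-49782 + \left(7 + 106\right)\right) \left(-584 + 45322\right) = \left(-49782 + 113\right) 44738 = \left(-49669\right) 44738 = -2222091722$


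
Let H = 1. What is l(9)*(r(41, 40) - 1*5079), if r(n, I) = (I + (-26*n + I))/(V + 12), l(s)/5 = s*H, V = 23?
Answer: -1608759/7 ≈ -2.2982e+5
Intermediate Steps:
l(s) = 5*s (l(s) = 5*(s*1) = 5*s)
r(n, I) = -26*n/35 + 2*I/35 (r(n, I) = (I + (-26*n + I))/(23 + 12) = (I + (I - 26*n))/35 = (-26*n + 2*I)*(1/35) = -26*n/35 + 2*I/35)
l(9)*(r(41, 40) - 1*5079) = (5*9)*((-26/35*41 + (2/35)*40) - 1*5079) = 45*((-1066/35 + 16/7) - 5079) = 45*(-986/35 - 5079) = 45*(-178751/35) = -1608759/7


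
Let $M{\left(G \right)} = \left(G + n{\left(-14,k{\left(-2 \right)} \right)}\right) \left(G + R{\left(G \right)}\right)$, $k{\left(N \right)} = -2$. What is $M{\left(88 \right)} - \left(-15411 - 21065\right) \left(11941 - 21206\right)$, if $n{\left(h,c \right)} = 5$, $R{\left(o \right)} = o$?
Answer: $-337933772$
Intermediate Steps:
$M{\left(G \right)} = 2 G \left(5 + G\right)$ ($M{\left(G \right)} = \left(G + 5\right) \left(G + G\right) = \left(5 + G\right) 2 G = 2 G \left(5 + G\right)$)
$M{\left(88 \right)} - \left(-15411 - 21065\right) \left(11941 - 21206\right) = 2 \cdot 88 \left(5 + 88\right) - \left(-15411 - 21065\right) \left(11941 - 21206\right) = 2 \cdot 88 \cdot 93 - \left(-36476\right) \left(-9265\right) = 16368 - 337950140 = -337933772$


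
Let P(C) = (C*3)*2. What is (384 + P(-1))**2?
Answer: 142884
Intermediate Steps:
P(C) = 6*C (P(C) = (3*C)*2 = 6*C)
(384 + P(-1))**2 = (384 + 6*(-1))**2 = (384 - 6)**2 = 378**2 = 142884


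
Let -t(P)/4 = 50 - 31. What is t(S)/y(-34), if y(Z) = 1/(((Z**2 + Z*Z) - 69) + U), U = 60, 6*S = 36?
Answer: -175028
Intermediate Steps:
S = 6 (S = (1/6)*36 = 6)
t(P) = -76 (t(P) = -4*(50 - 31) = -4*19 = -76)
y(Z) = 1/(-9 + 2*Z**2) (y(Z) = 1/(((Z**2 + Z*Z) - 69) + 60) = 1/(((Z**2 + Z**2) - 69) + 60) = 1/((2*Z**2 - 69) + 60) = 1/((-69 + 2*Z**2) + 60) = 1/(-9 + 2*Z**2))
t(S)/y(-34) = -76/(1/(-9 + 2*(-34)**2)) = -76/(1/(-9 + 2*1156)) = -76/(1/(-9 + 2312)) = -76/(1/2303) = -76/1/2303 = -76*2303 = -175028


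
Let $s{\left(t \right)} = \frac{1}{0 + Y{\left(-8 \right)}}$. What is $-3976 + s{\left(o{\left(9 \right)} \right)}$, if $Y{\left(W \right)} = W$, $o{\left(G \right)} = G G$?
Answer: $- \frac{31809}{8} \approx -3976.1$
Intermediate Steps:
$o{\left(G \right)} = G^{2}$
$s{\left(t \right)} = - \frac{1}{8}$ ($s{\left(t \right)} = \frac{1}{0 - 8} = \frac{1}{-8} = - \frac{1}{8}$)
$-3976 + s{\left(o{\left(9 \right)} \right)} = -3976 - \frac{1}{8} = - \frac{31809}{8}$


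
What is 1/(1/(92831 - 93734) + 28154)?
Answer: 903/25423061 ≈ 3.5519e-5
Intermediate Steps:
1/(1/(92831 - 93734) + 28154) = 1/(1/(-903) + 28154) = 1/(-1/903 + 28154) = 1/(25423061/903) = 903/25423061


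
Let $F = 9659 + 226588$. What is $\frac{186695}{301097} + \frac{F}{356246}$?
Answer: $\frac{12512964539}{9751327442} \approx 1.2832$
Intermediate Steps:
$F = 236247$
$\frac{186695}{301097} + \frac{F}{356246} = \frac{186695}{301097} + \frac{236247}{356246} = 186695 \cdot \frac{1}{301097} + 236247 \cdot \frac{1}{356246} = \frac{186695}{301097} + \frac{21477}{32386} = \frac{12512964539}{9751327442}$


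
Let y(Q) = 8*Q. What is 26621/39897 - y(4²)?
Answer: -5080195/39897 ≈ -127.33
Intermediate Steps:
26621/39897 - y(4²) = 26621/39897 - 8*4² = 26621*(1/39897) - 8*16 = 26621/39897 - 1*128 = 26621/39897 - 128 = -5080195/39897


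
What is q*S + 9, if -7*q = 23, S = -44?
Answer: 1075/7 ≈ 153.57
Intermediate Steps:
q = -23/7 (q = -1/7*23 = -23/7 ≈ -3.2857)
q*S + 9 = -23/7*(-44) + 9 = 1012/7 + 9 = 1075/7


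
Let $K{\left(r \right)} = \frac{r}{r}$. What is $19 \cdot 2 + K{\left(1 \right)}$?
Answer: $39$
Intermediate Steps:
$K{\left(r \right)} = 1$
$19 \cdot 2 + K{\left(1 \right)} = 19 \cdot 2 + 1 = 38 + 1 = 39$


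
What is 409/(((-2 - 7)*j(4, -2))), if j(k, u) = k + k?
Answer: -409/72 ≈ -5.6806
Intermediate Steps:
j(k, u) = 2*k
409/(((-2 - 7)*j(4, -2))) = 409/(((-2 - 7)*(2*4))) = 409/((-9*8)) = 409/(-72) = 409*(-1/72) = -409/72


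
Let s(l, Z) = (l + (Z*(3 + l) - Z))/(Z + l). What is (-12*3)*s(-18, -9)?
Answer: 168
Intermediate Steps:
s(l, Z) = (l - Z + Z*(3 + l))/(Z + l) (s(l, Z) = (l + (-Z + Z*(3 + l)))/(Z + l) = (l - Z + Z*(3 + l))/(Z + l))
(-12*3)*s(-18, -9) = (-12*3)*((-18 + 2*(-9) - 9*(-18))/(-9 - 18)) = -36*(-18 - 18 + 162)/(-27) = -(-4)*126/3 = -36*(-14/3) = 168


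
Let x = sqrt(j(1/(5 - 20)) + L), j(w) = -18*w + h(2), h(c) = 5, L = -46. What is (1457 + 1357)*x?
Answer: 2814*I*sqrt(995)/5 ≈ 17753.0*I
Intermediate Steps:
j(w) = 5 - 18*w (j(w) = -18*w + 5 = 5 - 18*w)
x = I*sqrt(995)/5 (x = sqrt((5 - 18/(5 - 20)) - 46) = sqrt((5 - 18/(-15)) - 46) = sqrt((5 - 18*(-1/15)) - 46) = sqrt((5 + 6/5) - 46) = sqrt(31/5 - 46) = sqrt(-199/5) = I*sqrt(995)/5 ≈ 6.3087*I)
(1457 + 1357)*x = (1457 + 1357)*(I*sqrt(995)/5) = 2814*(I*sqrt(995)/5) = 2814*I*sqrt(995)/5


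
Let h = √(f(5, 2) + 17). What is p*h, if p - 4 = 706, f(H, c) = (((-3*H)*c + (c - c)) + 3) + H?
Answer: 710*I*√5 ≈ 1587.6*I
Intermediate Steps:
f(H, c) = 3 + H - 3*H*c (f(H, c) = ((-3*H*c + 0) + 3) + H = (-3*H*c + 3) + H = (3 - 3*H*c) + H = 3 + H - 3*H*c)
p = 710 (p = 4 + 706 = 710)
h = I*√5 (h = √((3 + 5 - 3*5*2) + 17) = √((3 + 5 - 30) + 17) = √(-22 + 17) = √(-5) = I*√5 ≈ 2.2361*I)
p*h = 710*(I*√5) = 710*I*√5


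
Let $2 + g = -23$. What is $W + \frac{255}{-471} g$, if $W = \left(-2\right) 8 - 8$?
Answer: $- \frac{1643}{157} \approx -10.465$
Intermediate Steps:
$g = -25$ ($g = -2 - 23 = -25$)
$W = -24$ ($W = -16 - 8 = -24$)
$W + \frac{255}{-471} g = -24 + \frac{255}{-471} \left(-25\right) = -24 + 255 \left(- \frac{1}{471}\right) \left(-25\right) = -24 - - \frac{2125}{157} = -24 + \frac{2125}{157} = - \frac{1643}{157}$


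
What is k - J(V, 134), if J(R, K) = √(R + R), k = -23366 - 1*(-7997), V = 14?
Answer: -15369 - 2*√7 ≈ -15374.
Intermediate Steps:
k = -15369 (k = -23366 + 7997 = -15369)
J(R, K) = √2*√R (J(R, K) = √(2*R) = √2*√R)
k - J(V, 134) = -15369 - √2*√14 = -15369 - 2*√7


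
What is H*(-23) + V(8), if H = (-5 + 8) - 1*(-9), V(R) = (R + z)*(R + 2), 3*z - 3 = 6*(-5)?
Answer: -286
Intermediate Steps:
z = -9 (z = 1 + (6*(-5))/3 = 1 + (1/3)*(-30) = 1 - 10 = -9)
V(R) = (-9 + R)*(2 + R) (V(R) = (R - 9)*(R + 2) = (-9 + R)*(2 + R))
H = 12 (H = 3 + 9 = 12)
H*(-23) + V(8) = 12*(-23) + (-18 + 8**2 - 7*8) = -276 + (-18 + 64 - 56) = -276 - 10 = -286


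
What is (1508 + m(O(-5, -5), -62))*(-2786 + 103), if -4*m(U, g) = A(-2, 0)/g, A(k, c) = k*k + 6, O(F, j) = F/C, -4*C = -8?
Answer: -501712951/124 ≈ -4.0461e+6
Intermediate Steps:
C = 2 (C = -¼*(-8) = 2)
O(F, j) = F/2
A(k, c) = 6 + k² (A(k, c) = k² + 6 = 6 + k²)
m(U, g) = -5/(2*g) (m(U, g) = -(6 + (-2)²)/(4*g) = -(6 + 4)/(4*g) = -5/(2*g))
(1508 + m(O(-5, -5), -62))*(-2786 + 103) = (1508 - 5/2/(-62))*(-2786 + 103) = (1508 - 5/2*(-1/62))*(-2683) = (1508 + 5/124)*(-2683) = (186997/124)*(-2683) = -501712951/124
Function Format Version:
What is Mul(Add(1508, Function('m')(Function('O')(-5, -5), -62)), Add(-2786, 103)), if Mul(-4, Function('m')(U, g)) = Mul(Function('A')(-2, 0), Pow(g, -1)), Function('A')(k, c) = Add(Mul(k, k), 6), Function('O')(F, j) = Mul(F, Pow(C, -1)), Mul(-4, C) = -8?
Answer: Rational(-501712951, 124) ≈ -4.0461e+6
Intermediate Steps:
C = 2 (C = Mul(Rational(-1, 4), -8) = 2)
Function('O')(F, j) = Mul(Rational(1, 2), F) (Function('O')(F, j) = Mul(F, Pow(2, -1)) = Mul(F, Rational(1, 2)) = Mul(Rational(1, 2), F))
Function('A')(k, c) = Add(6, Pow(k, 2)) (Function('A')(k, c) = Add(Pow(k, 2), 6) = Add(6, Pow(k, 2)))
Function('m')(U, g) = Mul(Rational(-5, 2), Pow(g, -1)) (Function('m')(U, g) = Mul(Rational(-1, 4), Mul(Add(6, Pow(-2, 2)), Pow(g, -1))) = Mul(Rational(-1, 4), Mul(Add(6, 4), Pow(g, -1))) = Mul(Rational(-1, 4), Mul(10, Pow(g, -1))) = Mul(Rational(-5, 2), Pow(g, -1)))
Mul(Add(1508, Function('m')(Function('O')(-5, -5), -62)), Add(-2786, 103)) = Mul(Add(1508, Mul(Rational(-5, 2), Pow(-62, -1))), Add(-2786, 103)) = Mul(Add(1508, Mul(Rational(-5, 2), Rational(-1, 62))), -2683) = Mul(Add(1508, Rational(5, 124)), -2683) = Mul(Rational(186997, 124), -2683) = Rational(-501712951, 124)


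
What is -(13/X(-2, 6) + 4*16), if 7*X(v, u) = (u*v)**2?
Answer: -9307/144 ≈ -64.632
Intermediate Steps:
X(v, u) = u**2*v**2/7 (X(v, u) = (u*v)**2/7 = (u**2*v**2)/7 = u**2*v**2/7)
-(13/X(-2, 6) + 4*16) = -(13/(((1/7)*6**2*(-2)**2)) + 4*16) = -(13/(((1/7)*36*4)) + 64) = -(13/(144/7) + 64) = -(13*(7/144) + 64) = -(91/144 + 64) = -1*9307/144 = -9307/144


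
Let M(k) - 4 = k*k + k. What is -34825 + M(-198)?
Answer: 4185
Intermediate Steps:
M(k) = 4 + k + k² (M(k) = 4 + (k*k + k) = 4 + (k² + k) = 4 + (k + k²) = 4 + k + k²)
-34825 + M(-198) = -34825 + (4 - 198 + (-198)²) = -34825 + (4 - 198 + 39204) = -34825 + 39010 = 4185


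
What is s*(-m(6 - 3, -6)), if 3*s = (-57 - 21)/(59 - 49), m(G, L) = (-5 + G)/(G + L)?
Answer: 26/15 ≈ 1.7333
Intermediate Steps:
m(G, L) = (-5 + G)/(G + L)
s = -13/5 (s = ((-57 - 21)/(59 - 49))/3 = (-78/10)/3 = (-78*⅒)/3 = (⅓)*(-39/5) = -13/5 ≈ -2.6000)
s*(-m(6 - 3, -6)) = -(-13)*(-5 + (6 - 3))/((6 - 3) - 6)/5 = -(-13)*(-5 + 3)/(3 - 6)/5 = -(-13)*-2/(-3)/5 = -(-13)*(-⅓*(-2))/5 = -(-13)*2/(5*3) = -13/5*(-⅔) = 26/15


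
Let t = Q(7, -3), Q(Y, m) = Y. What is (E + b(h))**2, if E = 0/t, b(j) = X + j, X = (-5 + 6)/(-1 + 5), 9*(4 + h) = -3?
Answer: 2401/144 ≈ 16.674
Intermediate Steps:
h = -13/3 (h = -4 + (1/9)*(-3) = -4 - 1/3 = -13/3 ≈ -4.3333)
t = 7
X = 1/4 ≈ 0.25000
b(j) = 1/4 + j
E = 0 (E = 0/7 = 0*(1/7) = 0)
(E + b(h))**2 = (0 + (1/4 - 13/3))**2 = (0 - 49/12)**2 = (-49/12)**2 = 2401/144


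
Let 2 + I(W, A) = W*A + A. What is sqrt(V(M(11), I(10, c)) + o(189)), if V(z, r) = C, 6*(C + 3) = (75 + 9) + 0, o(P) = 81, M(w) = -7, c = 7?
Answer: 2*sqrt(23) ≈ 9.5917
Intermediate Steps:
I(W, A) = -2 + A + A*W (I(W, A) = -2 + (W*A + A) = -2 + (A*W + A) = -2 + (A + A*W) = -2 + A + A*W)
C = 11 (C = -3 + ((75 + 9) + 0)/6 = -3 + (84 + 0)/6 = -3 + (1/6)*84 = -3 + 14 = 11)
V(z, r) = 11
sqrt(V(M(11), I(10, c)) + o(189)) = sqrt(11 + 81) = sqrt(92) = 2*sqrt(23)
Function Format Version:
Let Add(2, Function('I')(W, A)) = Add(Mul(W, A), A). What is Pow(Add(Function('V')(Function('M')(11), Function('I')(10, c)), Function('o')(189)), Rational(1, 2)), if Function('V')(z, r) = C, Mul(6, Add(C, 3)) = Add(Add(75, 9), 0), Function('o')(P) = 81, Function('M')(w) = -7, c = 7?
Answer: Mul(2, Pow(23, Rational(1, 2))) ≈ 9.5917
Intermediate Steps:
Function('I')(W, A) = Add(-2, A, Mul(A, W)) (Function('I')(W, A) = Add(-2, Add(Mul(W, A), A)) = Add(-2, Add(Mul(A, W), A)) = Add(-2, Add(A, Mul(A, W))) = Add(-2, A, Mul(A, W)))
C = 11 (C = Add(-3, Mul(Rational(1, 6), Add(Add(75, 9), 0))) = Add(-3, Mul(Rational(1, 6), Add(84, 0))) = Add(-3, Mul(Rational(1, 6), 84)) = Add(-3, 14) = 11)
Function('V')(z, r) = 11
Pow(Add(Function('V')(Function('M')(11), Function('I')(10, c)), Function('o')(189)), Rational(1, 2)) = Pow(Add(11, 81), Rational(1, 2)) = Pow(92, Rational(1, 2)) = Mul(2, Pow(23, Rational(1, 2)))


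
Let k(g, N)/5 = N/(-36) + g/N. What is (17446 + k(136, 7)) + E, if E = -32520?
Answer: -3774413/252 ≈ -14978.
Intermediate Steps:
k(g, N) = -5*N/36 + 5*g/N (k(g, N) = 5*(N/(-36) + g/N) = 5*(N*(-1/36) + g/N) = 5*(-N/36 + g/N) = -5*N/36 + 5*g/N)
(17446 + k(136, 7)) + E = (17446 + (-5/36*7 + 5*136/7)) - 32520 = (17446 + (-35/36 + 5*136*(1/7))) - 32520 = (17446 + (-35/36 + 680/7)) - 32520 = (17446 + 24235/252) - 32520 = 4420627/252 - 32520 = -3774413/252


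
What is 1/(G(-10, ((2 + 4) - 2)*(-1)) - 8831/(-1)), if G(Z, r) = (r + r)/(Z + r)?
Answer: 7/61821 ≈ 0.00011323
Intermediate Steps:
G(Z, r) = 2*r/(Z + r) (G(Z, r) = (2*r)/(Z + r) = 2*r/(Z + r))
1/(G(-10, ((2 + 4) - 2)*(-1)) - 8831/(-1)) = 1/(2*(((2 + 4) - 2)*(-1))/(-10 + ((2 + 4) - 2)*(-1)) - 8831/(-1)) = 1/(2*((6 - 2)*(-1))/(-10 + (6 - 2)*(-1)) - 8831*(-1)) = 1/(2*(4*(-1))/(-10 + 4*(-1)) + 8831) = 1/(2*(-4)/(-10 - 4) + 8831) = 1/(2*(-4)/(-14) + 8831) = 1/(2*(-4)*(-1/14) + 8831) = 1/(4/7 + 8831) = 1/(61821/7) = 7/61821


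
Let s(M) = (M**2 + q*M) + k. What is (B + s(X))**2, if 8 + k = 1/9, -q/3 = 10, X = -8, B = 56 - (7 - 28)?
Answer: 11276164/81 ≈ 1.3921e+5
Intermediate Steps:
B = 77 (B = 56 - 1*(-21) = 56 + 21 = 77)
q = -30 (q = -3*10 = -30)
k = -71/9 (k = -8 + 1/9 = -71/9 ≈ -7.8889)
s(M) = -71/9 + M**2 - 30*M (s(M) = (M**2 - 30*M) - 71/9 = -71/9 + M**2 - 30*M)
(B + s(X))**2 = (77 + (-71/9 + (-8)**2 - 30*(-8)))**2 = (77 + (-71/9 + 64 + 240))**2 = (77 + 2665/9)**2 = (3358/9)**2 = 11276164/81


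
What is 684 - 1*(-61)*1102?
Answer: 67906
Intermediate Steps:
684 - 1*(-61)*1102 = 684 + 61*1102 = 684 + 67222 = 67906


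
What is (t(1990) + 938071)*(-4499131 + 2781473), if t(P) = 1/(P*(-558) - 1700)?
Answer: -895971224799812251/556060 ≈ -1.6113e+12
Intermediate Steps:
t(P) = 1/(-1700 - 558*P) (t(P) = 1/(-558*P - 1700) = 1/(-1700 - 558*P))
(t(1990) + 938071)*(-4499131 + 2781473) = (-1/(1700 + 558*1990) + 938071)*(-4499131 + 2781473) = (-1/(1700 + 1110420) + 938071)*(-1717658) = (-1/1112120 + 938071)*(-1717658) = (1043247520519/1112120)*(-1717658) = -895971224799812251/556060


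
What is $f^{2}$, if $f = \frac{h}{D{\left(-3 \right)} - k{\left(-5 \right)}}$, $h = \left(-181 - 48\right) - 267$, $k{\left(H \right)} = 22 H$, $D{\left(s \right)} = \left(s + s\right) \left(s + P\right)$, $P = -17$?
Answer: $\frac{61504}{13225} \approx 4.6506$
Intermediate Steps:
$D{\left(s \right)} = 2 s \left(-17 + s\right)$ ($D{\left(s \right)} = \left(s + s\right) \left(s - 17\right) = 2 s \left(-17 + s\right)$)
$h = -496$ ($h = -229 - 267 = -496$)
$f = - \frac{248}{115}$ ($f = - \frac{496}{2 \left(-3\right) \left(-17 - 3\right) - 22 \left(-5\right)} = - \frac{496}{2 \left(-3\right) \left(-20\right) - -110} = - \frac{496}{120 + 110} = - \frac{496}{230} = \left(-496\right) \frac{1}{230} = - \frac{248}{115} \approx -2.1565$)
$f^{2} = \left(- \frac{248}{115}\right)^{2} = \frac{61504}{13225}$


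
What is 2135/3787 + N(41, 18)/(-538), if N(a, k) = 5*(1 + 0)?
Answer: 161385/291058 ≈ 0.55448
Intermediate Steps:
N(a, k) = 5 (N(a, k) = 5*1 = 5)
2135/3787 + N(41, 18)/(-538) = 2135/3787 + 5/(-538) = 2135*(1/3787) + 5*(-1/538) = 305/541 - 5/538 = 161385/291058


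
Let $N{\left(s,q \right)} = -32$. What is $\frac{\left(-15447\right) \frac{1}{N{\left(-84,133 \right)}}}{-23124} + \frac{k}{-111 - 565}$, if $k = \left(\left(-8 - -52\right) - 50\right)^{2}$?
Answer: $- \frac{3090085}{41684864} \approx -0.07413$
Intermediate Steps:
$k = 36$ ($k = \left(\left(-8 + 52\right) - 50\right)^{2} = \left(44 - 50\right)^{2} = \left(-6\right)^{2} = 36$)
$\frac{\left(-15447\right) \frac{1}{N{\left(-84,133 \right)}}}{-23124} + \frac{k}{-111 - 565} = \frac{\left(-15447\right) \frac{1}{-32}}{-23124} + \frac{36}{-111 - 565} = \left(-15447\right) \left(- \frac{1}{32}\right) \left(- \frac{1}{23124}\right) + \frac{36}{-111 - 565} = \frac{15447}{32} \left(- \frac{1}{23124}\right) + \frac{36}{-676} = - \frac{5149}{246656} + 36 \left(- \frac{1}{676}\right) = - \frac{5149}{246656} - \frac{9}{169} = - \frac{3090085}{41684864}$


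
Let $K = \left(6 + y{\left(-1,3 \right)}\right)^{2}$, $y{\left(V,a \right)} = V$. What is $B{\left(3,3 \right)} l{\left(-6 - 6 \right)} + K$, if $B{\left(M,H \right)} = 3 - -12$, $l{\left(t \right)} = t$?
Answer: $-155$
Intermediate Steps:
$K = 25$ ($K = \left(6 - 1\right)^{2} = 5^{2} = 25$)
$B{\left(M,H \right)} = 15$ ($B{\left(M,H \right)} = 3 + 12 = 15$)
$B{\left(3,3 \right)} l{\left(-6 - 6 \right)} + K = 15 \left(-6 - 6\right) + 25 = 15 \left(-12\right) + 25 = -180 + 25 = -155$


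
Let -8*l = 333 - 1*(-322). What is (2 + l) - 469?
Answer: -4391/8 ≈ -548.88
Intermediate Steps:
l = -655/8 (l = -(333 - 1*(-322))/8 = -(333 + 322)/8 = -1/8*655 = -655/8 ≈ -81.875)
(2 + l) - 469 = (2 - 655/8) - 469 = -639/8 - 469 = -4391/8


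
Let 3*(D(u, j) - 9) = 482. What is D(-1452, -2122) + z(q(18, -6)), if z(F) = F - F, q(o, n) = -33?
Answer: 509/3 ≈ 169.67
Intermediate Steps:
z(F) = 0
D(u, j) = 509/3 (D(u, j) = 9 + (⅓)*482 = 9 + 482/3 = 509/3)
D(-1452, -2122) + z(q(18, -6)) = 509/3 + 0 = 509/3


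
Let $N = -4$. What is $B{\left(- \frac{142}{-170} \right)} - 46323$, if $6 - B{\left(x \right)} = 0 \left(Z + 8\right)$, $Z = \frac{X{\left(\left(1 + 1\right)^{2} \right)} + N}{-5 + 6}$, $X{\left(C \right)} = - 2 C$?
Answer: $-46317$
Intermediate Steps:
$Z = -12$ ($Z = \frac{- 2 \left(1 + 1\right)^{2} - 4}{-5 + 6} = \frac{- 2 \cdot 2^{2} - 4}{1} = \left(\left(-2\right) 4 - 4\right) 1 = \left(-8 - 4\right) 1 = \left(-12\right) 1 = -12$)
$B{\left(x \right)} = 6$ ($B{\left(x \right)} = 6 - 0 \left(-12 + 8\right) = 6 - 0 \left(-4\right) = 6 - 0 = 6 + 0 = 6$)
$B{\left(- \frac{142}{-170} \right)} - 46323 = 6 - 46323 = -46317$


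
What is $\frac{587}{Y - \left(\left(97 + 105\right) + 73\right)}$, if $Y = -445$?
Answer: $- \frac{587}{720} \approx -0.81528$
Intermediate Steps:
$\frac{587}{Y - \left(\left(97 + 105\right) + 73\right)} = \frac{587}{-445 - \left(\left(97 + 105\right) + 73\right)} = \frac{587}{-445 - \left(202 + 73\right)} = \frac{587}{-445 - 275} = \frac{587}{-720} = 587 \left(- \frac{1}{720}\right) = - \frac{587}{720}$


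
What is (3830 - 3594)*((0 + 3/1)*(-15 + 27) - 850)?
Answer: -192104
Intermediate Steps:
(3830 - 3594)*((0 + 3/1)*(-15 + 27) - 850) = 236*((0 + 3*1)*12 - 850) = 236*((0 + 3)*12 - 850) = 236*(3*12 - 850) = 236*(36 - 850) = 236*(-814) = -192104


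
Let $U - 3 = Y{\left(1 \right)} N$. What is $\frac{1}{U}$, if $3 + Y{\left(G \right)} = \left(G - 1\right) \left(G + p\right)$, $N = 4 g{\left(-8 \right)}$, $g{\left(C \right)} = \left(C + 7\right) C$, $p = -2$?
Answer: $- \frac{1}{93} \approx -0.010753$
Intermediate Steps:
$g{\left(C \right)} = C \left(7 + C\right)$ ($g{\left(C \right)} = \left(7 + C\right) C = C \left(7 + C\right)$)
$N = 32$ ($N = 4 \left(- 8 \left(7 - 8\right)\right) = 4 \left(\left(-8\right) \left(-1\right)\right) = 4 \cdot 8 = 32$)
$Y{\left(G \right)} = -3 + \left(-1 + G\right) \left(-2 + G\right)$ ($Y{\left(G \right)} = -3 + \left(G - 1\right) \left(G - 2\right) = -3 + \left(-1 + G\right) \left(-2 + G\right)$)
$U = -93$ ($U = 3 + \left(-1 + 1^{2} - 3\right) 32 = 3 + \left(-1 + 1 - 3\right) 32 = 3 - 96 = -93$)
$\frac{1}{U} = \frac{1}{-93} = - \frac{1}{93}$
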